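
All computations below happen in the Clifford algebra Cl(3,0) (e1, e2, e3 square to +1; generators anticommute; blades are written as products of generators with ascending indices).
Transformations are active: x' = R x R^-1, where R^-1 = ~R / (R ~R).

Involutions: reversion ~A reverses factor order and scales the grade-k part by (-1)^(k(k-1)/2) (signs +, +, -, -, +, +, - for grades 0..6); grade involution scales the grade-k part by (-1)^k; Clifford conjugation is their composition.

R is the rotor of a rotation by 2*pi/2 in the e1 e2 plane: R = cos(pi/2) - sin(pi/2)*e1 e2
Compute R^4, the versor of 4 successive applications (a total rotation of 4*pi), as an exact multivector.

Rotor phase runs at HALF the rotation angle; powers of one rotor simply add phase, so after 4 steps in e1 e2 the phase is 4*pi/2 = 2*pi and R^4 = cos(2*pi) - sin(2*pi)*e1 e2.
cos(2*pi) = 1 and sin(2*pi) = 0, so R^4 = 1. The total rotation 4*pi is 2 full turns, so every vector returns to itself, yet the rotor is +1, back on the identity sheet (an even number of 2*pi turns).
Answer: 1


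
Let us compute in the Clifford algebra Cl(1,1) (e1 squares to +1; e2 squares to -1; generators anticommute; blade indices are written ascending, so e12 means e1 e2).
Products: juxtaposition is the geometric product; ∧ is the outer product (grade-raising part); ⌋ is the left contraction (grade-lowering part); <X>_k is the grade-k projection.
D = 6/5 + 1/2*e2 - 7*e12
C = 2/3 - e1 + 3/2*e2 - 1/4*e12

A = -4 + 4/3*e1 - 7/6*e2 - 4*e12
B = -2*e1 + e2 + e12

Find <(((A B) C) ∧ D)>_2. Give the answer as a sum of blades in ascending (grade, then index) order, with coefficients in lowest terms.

step 1: -11/2 + 65/6*e1 - 32/3*e2 - 5*e12
step 2: 11/4 + 206/9*e1 - 1661/72*e2 + 29/8*e12
step 3: 33/10 + 412/15*e1 - 3157/120*e2 - 311/90*e12
step 4: -311/90*e12
Answer: -311/90*e12


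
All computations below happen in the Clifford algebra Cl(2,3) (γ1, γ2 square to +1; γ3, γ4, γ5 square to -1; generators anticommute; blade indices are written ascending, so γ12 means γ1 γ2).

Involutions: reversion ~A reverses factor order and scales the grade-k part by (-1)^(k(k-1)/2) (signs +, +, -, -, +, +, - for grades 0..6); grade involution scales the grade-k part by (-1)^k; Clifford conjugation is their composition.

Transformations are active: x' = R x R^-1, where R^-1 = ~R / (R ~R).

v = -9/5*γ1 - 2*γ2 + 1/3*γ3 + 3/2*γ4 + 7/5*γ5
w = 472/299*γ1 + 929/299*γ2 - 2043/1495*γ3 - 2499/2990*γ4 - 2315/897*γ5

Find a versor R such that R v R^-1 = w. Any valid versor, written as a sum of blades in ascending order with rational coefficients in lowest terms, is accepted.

Key observation: q(v) = q(w) = 2627/900 (sandwiches preserve the norm), so R = v + w = -331/1495*γ1 + 331/299*γ2 - 4634/4485*γ3 + 993/1495*γ4 - 5296/4485*γ5 works whenever it is invertible — the component of v along it is kept and (v - w)/2 reverses, sending v to w.
Answer: -331/1495*γ1 + 331/299*γ2 - 4634/4485*γ3 + 993/1495*γ4 - 5296/4485*γ5


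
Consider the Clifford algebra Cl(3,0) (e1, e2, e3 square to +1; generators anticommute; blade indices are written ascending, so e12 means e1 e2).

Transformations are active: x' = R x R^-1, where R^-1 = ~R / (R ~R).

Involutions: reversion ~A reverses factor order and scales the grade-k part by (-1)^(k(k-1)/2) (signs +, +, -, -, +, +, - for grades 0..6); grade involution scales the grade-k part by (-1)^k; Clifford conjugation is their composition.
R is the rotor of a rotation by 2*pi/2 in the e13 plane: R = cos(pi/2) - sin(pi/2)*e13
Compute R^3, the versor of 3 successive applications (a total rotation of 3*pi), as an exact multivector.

Rotor phase runs at HALF the rotation angle; powers of one rotor simply add phase, so after 3 steps in e13 the phase is 3*pi/2 = 3*pi/2 and R^3 = cos(3*pi/2) - sin(3*pi/2)*e13.
cos(3*pi/2) = 0 and sin(3*pi/2) = -1, so R^3 = e13. The net rotation is 1*pi (after discarding 1 full turn, each of which contributes a factor -1 to the rotor); the rotor keeps the half-angle phase exactly.
Answer: e13


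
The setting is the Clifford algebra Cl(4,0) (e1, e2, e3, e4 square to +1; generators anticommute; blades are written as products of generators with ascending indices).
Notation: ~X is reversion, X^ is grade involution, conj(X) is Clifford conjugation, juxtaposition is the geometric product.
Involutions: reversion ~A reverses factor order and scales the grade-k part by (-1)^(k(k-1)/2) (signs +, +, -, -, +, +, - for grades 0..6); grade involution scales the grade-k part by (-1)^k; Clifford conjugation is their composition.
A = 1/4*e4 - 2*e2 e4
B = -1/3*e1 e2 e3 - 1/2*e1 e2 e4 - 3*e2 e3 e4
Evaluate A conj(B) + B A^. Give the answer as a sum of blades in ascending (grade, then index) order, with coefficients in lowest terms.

first term: -e1 + 6*e3 - 1/8*e1 e2 - 3/4*e2 e3 + 2/3*e1 e3 e4 + 1/12*e1 e2 e3 e4
second term: -e1 + 6*e3 + 1/8*e1 e2 + 3/4*e2 e3 - 2/3*e1 e3 e4 + 1/12*e1 e2 e3 e4
Answer: -2*e1 + 12*e3 + 1/6*e1 e2 e3 e4


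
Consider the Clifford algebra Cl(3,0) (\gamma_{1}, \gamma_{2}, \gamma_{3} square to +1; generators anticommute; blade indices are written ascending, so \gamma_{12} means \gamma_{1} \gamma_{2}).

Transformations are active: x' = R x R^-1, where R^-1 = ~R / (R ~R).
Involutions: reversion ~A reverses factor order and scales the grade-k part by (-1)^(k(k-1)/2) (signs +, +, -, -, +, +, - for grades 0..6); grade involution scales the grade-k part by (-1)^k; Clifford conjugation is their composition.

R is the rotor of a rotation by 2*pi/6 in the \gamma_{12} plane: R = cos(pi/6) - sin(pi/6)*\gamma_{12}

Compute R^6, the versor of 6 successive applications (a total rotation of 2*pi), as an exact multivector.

Because a rotor carries half the rotation angle, composing 6 copies of this \gamma_{12}-plane rotor multiplies the phase: 6*(pi/6) = \pi, hence R^6 = cos(\pi) - sin(\pi)*\gamma_{12}.
cos(\pi) = -1 and sin(\pi) = 0, so R^6 = -1. The total rotation 2*pi is 1 full turn, so every vector returns to itself, yet the rotor is -1, on the OTHER sheet of the double cover (an odd number of 2*pi turns).
Answer: -1


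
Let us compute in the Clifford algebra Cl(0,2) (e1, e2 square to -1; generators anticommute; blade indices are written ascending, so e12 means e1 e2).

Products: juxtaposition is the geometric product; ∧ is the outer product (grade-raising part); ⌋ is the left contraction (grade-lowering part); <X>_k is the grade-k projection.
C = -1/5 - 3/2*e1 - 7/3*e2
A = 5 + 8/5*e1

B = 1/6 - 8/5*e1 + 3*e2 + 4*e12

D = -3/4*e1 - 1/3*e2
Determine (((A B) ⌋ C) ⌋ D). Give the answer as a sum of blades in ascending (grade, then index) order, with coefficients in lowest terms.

step 1: 509/150 - 116/15*e1 + 43/5*e2 + 124/5*e12
step 2: 1947/250 - 509/100*e1 - 3563/450*e2
step 3: -69733/10800 - 5841/1000*e1 - 649/250*e2
Answer: -69733/10800 - 5841/1000*e1 - 649/250*e2


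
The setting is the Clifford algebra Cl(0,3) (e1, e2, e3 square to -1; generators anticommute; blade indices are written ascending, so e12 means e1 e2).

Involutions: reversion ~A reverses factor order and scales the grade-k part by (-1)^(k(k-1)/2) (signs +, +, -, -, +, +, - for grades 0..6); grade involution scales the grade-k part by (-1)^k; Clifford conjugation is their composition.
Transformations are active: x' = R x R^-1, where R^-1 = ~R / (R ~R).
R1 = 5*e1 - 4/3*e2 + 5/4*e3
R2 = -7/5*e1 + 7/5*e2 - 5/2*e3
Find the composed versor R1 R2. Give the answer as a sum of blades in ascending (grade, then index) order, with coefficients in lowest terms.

Distribute over the terms of R1 (each basis-blade product reordered to ascending indices, repeated generators contracted through their squares):
(5*e1) R2 = 7 + 7*e12 - 25/2*e13
(-4/3*e2) R2 = 28/15 - 28/15*e12 + 10/3*e23
(5/4*e3) R2 = 25/8 + 7/4*e13 - 7/4*e23
Summing the partial products and collecting blades:
Answer: 1439/120 + 77/15*e12 - 43/4*e13 + 19/12*e23


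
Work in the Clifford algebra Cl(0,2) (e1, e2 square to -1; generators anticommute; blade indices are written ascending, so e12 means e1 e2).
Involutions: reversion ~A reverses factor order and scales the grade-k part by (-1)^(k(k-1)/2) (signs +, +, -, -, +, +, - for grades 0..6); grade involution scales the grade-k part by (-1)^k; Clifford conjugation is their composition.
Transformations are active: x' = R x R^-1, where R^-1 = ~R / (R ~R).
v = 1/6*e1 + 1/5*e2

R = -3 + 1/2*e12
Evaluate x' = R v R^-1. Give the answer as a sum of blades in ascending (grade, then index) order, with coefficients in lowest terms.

~R = -3 - 1/2*e12, and R ~R = 37/4, so R^-1 = ~R / (37/4).
R v = -3/5*e1 - 31/60*e2
Answer: 247/1110*e1 + 5/37*e2


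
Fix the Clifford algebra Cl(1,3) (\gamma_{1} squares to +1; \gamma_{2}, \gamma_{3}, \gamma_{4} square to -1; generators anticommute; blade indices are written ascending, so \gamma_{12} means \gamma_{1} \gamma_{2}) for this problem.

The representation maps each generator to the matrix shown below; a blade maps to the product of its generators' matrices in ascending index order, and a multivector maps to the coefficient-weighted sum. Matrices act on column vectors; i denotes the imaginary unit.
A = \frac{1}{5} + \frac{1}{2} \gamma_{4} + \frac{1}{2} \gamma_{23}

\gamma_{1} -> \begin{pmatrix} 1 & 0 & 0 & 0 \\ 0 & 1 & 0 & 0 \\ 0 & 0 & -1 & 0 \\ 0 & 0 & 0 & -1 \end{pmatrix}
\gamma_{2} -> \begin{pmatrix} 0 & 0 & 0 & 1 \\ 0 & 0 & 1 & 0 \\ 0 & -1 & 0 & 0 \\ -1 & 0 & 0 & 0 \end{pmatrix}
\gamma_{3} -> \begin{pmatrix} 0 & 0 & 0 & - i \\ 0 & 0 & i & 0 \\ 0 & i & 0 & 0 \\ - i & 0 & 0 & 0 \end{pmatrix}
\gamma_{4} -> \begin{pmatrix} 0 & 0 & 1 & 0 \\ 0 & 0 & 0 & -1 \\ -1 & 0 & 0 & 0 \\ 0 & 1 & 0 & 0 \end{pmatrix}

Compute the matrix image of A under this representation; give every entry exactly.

Bivector images (products of the table entries): rho(\gamma_{23}) = rho(\gamma_{2})rho(\gamma_{3}) = \begin{pmatrix} - i & 0 & 0 & 0 \\ 0 & i & 0 & 0 \\ 0 & 0 & - i & 0 \\ 0 & 0 & 0 & i \end{pmatrix}.
M = (\frac{1}{5})*1 + (\frac{1}{2})*rho(\gamma_{4}) + (\frac{1}{2})*rho(\gamma_{23}), summed entrywise (1 is the identity matrix):
Answer: \begin{pmatrix} \frac{1}{5} - \frac{i}{2} & 0 & \frac{1}{2} & 0 \\ 0 & \frac{1}{5} + \frac{i}{2} & 0 & - \frac{1}{2} \\ - \frac{1}{2} & 0 & \frac{1}{5} - \frac{i}{2} & 0 \\ 0 & \frac{1}{2} & 0 & \frac{1}{5} + \frac{i}{2} \end{pmatrix}


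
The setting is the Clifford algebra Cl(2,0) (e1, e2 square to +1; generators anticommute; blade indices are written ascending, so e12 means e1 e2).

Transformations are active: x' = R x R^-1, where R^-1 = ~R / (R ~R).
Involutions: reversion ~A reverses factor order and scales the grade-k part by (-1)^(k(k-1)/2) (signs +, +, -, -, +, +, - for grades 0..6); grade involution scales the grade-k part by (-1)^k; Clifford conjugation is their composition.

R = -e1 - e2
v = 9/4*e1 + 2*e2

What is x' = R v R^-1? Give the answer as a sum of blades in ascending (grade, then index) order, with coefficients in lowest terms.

~R = -e1 - e2, and R ~R = 2, so R^-1 = ~R / (2).
R v = -17/4 + 1/4*e12
Answer: 2*e1 + 9/4*e2


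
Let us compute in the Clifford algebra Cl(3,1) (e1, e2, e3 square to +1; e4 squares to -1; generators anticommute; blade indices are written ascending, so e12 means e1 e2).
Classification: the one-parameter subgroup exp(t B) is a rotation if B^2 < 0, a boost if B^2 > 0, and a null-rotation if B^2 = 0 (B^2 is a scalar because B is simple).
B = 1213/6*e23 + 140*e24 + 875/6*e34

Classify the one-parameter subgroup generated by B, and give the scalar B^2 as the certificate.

B^2 term by term: the squares give (1213/6)^2*(e23)^2 + (140)^2*(e24)^2 + (875/6)^2*(e34)^2 = 1471369/36*(-1) + 19600*(+1) + 765625/36*(+1) = -4 (each basis 2-blade squares to minus the product of its generators' squares); cross terms between blades sharing an index anticommute and cancel. So B^2 = -4.
Answer: rotation, certificate B^2 = -4. No conjugation can change B^2 = -4; the sign gives the class.


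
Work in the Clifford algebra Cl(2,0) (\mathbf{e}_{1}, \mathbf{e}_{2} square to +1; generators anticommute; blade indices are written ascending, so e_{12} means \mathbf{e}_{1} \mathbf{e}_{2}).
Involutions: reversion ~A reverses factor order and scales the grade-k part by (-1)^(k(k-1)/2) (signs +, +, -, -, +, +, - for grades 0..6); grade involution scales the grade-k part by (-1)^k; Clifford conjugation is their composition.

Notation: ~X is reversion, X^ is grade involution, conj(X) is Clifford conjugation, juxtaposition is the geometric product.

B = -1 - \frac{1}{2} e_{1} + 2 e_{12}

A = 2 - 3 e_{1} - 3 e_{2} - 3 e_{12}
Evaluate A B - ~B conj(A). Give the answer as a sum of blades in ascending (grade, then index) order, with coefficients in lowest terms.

first term: \frac{11}{2} + 8 e_{1} - \frac{9}{2} e_{2} + \frac{11}{2} e_{12}
second term: \frac{5}{2} - 10 e_{1} + \frac{3}{2} e_{2} - \frac{17}{2} e_{12}
Answer: 3 + 18 e_{1} - 6 e_{2} + 14 e_{12}


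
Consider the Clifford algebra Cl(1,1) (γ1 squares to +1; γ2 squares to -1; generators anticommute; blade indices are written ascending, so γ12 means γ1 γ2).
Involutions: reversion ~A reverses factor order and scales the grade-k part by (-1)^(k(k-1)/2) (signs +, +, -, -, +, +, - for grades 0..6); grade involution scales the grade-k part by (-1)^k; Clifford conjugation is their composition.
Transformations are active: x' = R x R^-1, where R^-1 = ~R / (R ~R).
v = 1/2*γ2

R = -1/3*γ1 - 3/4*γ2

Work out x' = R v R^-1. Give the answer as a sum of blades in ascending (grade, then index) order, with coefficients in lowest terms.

~R = -1/3*γ1 - 3/4*γ2, and R ~R = -65/144, so R^-1 = ~R / (-65/144).
R v = 3/8 - 1/6*γ12
Answer: 36/65*γ1 + 97/130*γ2


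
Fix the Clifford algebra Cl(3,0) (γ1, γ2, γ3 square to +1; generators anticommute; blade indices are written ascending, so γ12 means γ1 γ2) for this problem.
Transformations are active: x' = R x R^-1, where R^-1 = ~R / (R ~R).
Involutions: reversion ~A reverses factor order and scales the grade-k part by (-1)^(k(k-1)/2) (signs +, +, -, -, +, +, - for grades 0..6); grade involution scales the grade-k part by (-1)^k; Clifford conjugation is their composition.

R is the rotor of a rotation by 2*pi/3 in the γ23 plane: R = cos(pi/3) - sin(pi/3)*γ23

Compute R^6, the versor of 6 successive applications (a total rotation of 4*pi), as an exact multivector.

Rotor phase runs at HALF the rotation angle; powers of one rotor simply add phase, so after 6 steps in γ23 the phase is 6*pi/3 = 2*pi and R^6 = cos(2*pi) - sin(2*pi)*γ23.
cos(2*pi) = 1 and sin(2*pi) = 0, so R^6 = 1. The total rotation 4*pi is 2 full turns, so every vector returns to itself, yet the rotor is +1, back on the identity sheet (an even number of 2*pi turns).
Answer: 1


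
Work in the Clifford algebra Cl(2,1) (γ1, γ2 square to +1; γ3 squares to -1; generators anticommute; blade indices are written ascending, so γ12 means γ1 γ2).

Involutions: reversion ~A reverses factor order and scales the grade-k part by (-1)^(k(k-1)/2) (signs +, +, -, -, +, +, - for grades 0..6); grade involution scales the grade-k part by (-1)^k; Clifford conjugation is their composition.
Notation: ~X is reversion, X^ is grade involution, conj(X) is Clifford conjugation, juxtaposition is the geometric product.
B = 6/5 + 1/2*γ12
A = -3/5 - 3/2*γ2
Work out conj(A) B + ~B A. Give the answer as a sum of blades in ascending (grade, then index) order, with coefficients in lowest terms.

first term: -18/25 - 3/4*γ1 + 9/5*γ2 - 3/10*γ12
second term: -18/25 + 3/4*γ1 - 9/5*γ2 + 3/10*γ12
Answer: -36/25


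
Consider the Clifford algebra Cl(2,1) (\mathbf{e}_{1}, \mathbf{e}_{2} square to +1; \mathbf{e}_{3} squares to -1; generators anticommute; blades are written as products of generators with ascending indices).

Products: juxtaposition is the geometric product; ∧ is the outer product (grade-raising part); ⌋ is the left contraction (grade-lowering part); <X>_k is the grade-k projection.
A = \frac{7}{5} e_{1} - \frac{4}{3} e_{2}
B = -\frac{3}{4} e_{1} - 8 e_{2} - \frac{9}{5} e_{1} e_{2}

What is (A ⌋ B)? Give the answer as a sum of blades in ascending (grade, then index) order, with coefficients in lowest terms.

step 1: \frac{577}{60} - \frac{12}{5} e_{1} - \frac{63}{25} e_{2}
Answer: \frac{577}{60} - \frac{12}{5} e_{1} - \frac{63}{25} e_{2}


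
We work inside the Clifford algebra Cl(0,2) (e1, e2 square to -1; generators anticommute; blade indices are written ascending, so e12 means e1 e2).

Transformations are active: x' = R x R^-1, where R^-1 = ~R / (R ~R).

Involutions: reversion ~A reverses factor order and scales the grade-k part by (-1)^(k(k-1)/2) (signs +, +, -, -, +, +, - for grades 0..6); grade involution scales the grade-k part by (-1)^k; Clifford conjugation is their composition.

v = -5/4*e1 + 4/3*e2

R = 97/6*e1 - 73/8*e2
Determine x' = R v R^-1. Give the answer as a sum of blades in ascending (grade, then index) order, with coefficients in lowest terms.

~R = 97/6*e1 - 73/8*e2, and R ~R = -198505/576, so R^-1 = ~R / (-198505/576).
R v = 259/8 + 2923/288*e12
Answer: -38359/21460*e1 + 6134/16095*e2


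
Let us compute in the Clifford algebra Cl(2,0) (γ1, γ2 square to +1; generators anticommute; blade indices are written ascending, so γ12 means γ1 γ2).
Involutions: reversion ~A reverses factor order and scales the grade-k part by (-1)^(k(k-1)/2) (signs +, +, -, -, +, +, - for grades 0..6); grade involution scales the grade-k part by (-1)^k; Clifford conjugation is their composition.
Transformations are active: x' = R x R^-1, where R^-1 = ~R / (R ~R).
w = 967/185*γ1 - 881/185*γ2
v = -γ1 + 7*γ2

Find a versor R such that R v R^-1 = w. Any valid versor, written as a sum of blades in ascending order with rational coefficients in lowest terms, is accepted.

Sketch: the shared square 50 makes R = v + w = 782/185*γ1 + 414/185*γ2 the natural versor; its sandwich fixes that direction, negates (v - w)/2, and sends v to w.
Answer: 782/185*γ1 + 414/185*γ2


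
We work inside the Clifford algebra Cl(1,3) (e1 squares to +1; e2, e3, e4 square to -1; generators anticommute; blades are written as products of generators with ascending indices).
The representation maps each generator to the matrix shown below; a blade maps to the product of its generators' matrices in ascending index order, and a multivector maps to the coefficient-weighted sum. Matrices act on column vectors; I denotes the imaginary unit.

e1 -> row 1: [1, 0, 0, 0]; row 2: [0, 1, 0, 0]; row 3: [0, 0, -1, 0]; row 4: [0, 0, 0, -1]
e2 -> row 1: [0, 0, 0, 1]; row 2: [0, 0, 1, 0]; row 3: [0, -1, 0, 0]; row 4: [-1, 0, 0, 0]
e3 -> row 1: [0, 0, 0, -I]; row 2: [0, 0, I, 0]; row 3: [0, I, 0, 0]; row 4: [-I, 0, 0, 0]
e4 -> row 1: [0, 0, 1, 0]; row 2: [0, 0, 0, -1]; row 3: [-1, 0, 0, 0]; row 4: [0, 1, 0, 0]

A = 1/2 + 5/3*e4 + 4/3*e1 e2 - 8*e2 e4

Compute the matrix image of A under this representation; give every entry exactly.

Bivector images (products of the table entries): rho(e1 e2) = rho(e1)rho(e2) = row 1: [0, 0, 0, 1]; row 2: [0, 0, 1, 0]; row 3: [0, 1, 0, 0]; row 4: [1, 0, 0, 0]; rho(e2 e4) = rho(e2)rho(e4) = row 1: [0, 1, 0, 0]; row 2: [-1, 0, 0, 0]; row 3: [0, 0, 0, 1]; row 4: [0, 0, -1, 0].
M = (1/2)*1 + (5/3)*rho(e4) + (4/3)*rho(e1 e2) + (-8)*rho(e2 e4), summed entrywise (1 is the identity matrix):
Answer: row 1: [1/2, -8, 5/3, 4/3]; row 2: [8, 1/2, 4/3, -5/3]; row 3: [-5/3, 4/3, 1/2, -8]; row 4: [4/3, 5/3, 8, 1/2]


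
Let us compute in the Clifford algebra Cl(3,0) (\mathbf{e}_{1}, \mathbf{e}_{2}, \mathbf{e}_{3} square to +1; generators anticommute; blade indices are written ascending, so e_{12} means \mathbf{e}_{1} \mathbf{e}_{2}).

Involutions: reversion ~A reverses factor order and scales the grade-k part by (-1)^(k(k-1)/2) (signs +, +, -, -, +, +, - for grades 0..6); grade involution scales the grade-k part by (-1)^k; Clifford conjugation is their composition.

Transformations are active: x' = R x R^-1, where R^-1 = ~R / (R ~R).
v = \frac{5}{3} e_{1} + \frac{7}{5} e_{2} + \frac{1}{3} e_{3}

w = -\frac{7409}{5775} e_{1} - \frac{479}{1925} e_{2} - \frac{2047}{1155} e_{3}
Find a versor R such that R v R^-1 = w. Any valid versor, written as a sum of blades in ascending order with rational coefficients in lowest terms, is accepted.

Equal squares first: v^2 = w^2 = \frac{1091}{225}. Then v + w = \frac{2216}{5775} e_{1} + \frac{2216}{1925} e_{2} - \frac{554}{385} e_{3} is a versor taking v to w, provided it is invertible.
Answer: \frac{2216}{5775} e_{1} + \frac{2216}{1925} e_{2} - \frac{554}{385} e_{3}


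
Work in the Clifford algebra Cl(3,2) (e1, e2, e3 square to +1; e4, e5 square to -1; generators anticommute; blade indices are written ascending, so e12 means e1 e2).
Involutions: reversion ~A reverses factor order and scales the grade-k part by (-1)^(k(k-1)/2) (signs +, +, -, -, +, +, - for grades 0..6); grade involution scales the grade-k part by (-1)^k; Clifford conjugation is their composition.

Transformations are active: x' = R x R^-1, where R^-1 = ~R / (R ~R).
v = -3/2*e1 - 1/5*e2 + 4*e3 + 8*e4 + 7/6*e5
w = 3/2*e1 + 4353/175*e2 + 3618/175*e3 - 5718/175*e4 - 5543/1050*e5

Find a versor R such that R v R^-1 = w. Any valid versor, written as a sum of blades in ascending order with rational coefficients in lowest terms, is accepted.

Why this works: both vectors square to -10591/225, so q(v) = q(w) and R = v + w = 4318/175*e2 + 4318/175*e3 - 4318/175*e4 - 2159/525*e5 carries v to w — its own direction survives, the complement (v - w)/2 flips.
Answer: 4318/175*e2 + 4318/175*e3 - 4318/175*e4 - 2159/525*e5


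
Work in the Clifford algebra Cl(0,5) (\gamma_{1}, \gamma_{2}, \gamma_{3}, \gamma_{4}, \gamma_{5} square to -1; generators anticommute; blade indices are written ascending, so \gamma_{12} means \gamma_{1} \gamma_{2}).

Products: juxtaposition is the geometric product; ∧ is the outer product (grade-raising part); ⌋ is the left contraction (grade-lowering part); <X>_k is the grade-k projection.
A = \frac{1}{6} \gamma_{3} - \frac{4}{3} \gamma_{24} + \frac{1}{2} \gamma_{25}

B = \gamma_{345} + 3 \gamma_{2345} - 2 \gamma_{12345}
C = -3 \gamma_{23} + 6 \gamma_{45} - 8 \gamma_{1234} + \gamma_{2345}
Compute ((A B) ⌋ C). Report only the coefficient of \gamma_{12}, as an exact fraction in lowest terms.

step 1: -\frac{3}{2} \gamma_{34} - 4 \gamma_{35} - \frac{1}{6} \gamma_{45} + \gamma_{134} + \frac{8}{3} \gamma_{135} - \frac{1}{2} \gamma_{234} - \frac{4}{3} \gamma_{235} + \frac{1}{2} \gamma_{245} + \frac{1}{3} \gamma_{1245}
step 2: 1 - 4 \gamma_{1} - 8 \gamma_{2} + \frac{1}{2} \gamma_{3} + \frac{4}{3} \gamma_{4} - \frac{1}{2} \gamma_{5} - 12 \gamma_{12} + \frac{1}{6} \gamma_{23} - 4 \gamma_{24} + \frac{3}{2} \gamma_{25}
Answer: -12


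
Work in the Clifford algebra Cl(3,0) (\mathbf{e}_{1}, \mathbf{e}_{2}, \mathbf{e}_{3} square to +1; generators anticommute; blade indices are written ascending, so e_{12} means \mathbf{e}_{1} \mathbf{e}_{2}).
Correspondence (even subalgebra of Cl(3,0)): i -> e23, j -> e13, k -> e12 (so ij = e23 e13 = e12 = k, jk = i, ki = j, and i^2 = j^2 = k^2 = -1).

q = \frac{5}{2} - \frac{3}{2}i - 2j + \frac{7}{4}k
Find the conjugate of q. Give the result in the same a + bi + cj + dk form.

In blades: q = \frac{5}{2} + \frac{7}{4} e_{12} - 2 e_{13} - \frac{3}{2} e_{23}.
Quaternion conjugation is reversion on the even subalgebra: the scalar is fixed and every grade-2 blade flips sign, giving \frac{5}{2} - \frac{7}{4} e_{12} + 2 e_{13} + \frac{3}{2} e_{23}; translating back:
Answer: \frac{5}{2} + \frac{3}{2}i + 2j - \frac{7}{4}k


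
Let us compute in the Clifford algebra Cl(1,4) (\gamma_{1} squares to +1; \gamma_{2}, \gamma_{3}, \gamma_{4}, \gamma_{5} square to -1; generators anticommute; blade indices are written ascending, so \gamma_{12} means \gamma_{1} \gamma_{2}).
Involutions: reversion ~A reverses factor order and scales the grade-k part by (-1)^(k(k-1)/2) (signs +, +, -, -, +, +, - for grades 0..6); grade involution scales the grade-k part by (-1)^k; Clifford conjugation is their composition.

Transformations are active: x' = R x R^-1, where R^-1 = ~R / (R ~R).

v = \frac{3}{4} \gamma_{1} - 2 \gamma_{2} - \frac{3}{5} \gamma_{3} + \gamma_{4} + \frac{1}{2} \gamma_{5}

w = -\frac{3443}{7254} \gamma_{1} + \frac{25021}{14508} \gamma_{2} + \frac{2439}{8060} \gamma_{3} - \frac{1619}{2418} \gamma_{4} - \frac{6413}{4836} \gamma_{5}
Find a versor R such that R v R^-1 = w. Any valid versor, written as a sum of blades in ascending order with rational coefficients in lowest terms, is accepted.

Equal squares first: v^2 = w^2 = -\frac{2019}{400}. Then v + w = \frac{3995}{14508} \gamma_{1} - \frac{3995}{14508} \gamma_{2} - \frac{2397}{8060} \gamma_{3} + \frac{799}{2418} \gamma_{4} - \frac{3995}{4836} \gamma_{5} is a versor taking v to w, provided it is invertible.
Answer: \frac{3995}{14508} \gamma_{1} - \frac{3995}{14508} \gamma_{2} - \frac{2397}{8060} \gamma_{3} + \frac{799}{2418} \gamma_{4} - \frac{3995}{4836} \gamma_{5}


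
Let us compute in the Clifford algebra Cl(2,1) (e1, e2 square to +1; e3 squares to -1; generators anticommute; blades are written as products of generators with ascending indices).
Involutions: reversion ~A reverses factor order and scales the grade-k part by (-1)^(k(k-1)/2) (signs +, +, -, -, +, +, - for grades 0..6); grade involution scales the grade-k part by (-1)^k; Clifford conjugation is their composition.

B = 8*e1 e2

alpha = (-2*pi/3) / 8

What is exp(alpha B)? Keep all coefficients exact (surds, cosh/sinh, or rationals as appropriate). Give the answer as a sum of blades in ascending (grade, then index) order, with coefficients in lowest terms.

B^2 = (8)^2*(e1 e2)^2 = 64*(-1) = -64 (a basis 2-blade squares to minus the product of its generators' squares).
B^2 = -64 — a negative square means the series sums to a rotation: l = 8, alpha*l = -2*pi/3, so exp(alpha B) = cos(-2*pi/3) + (sin(-2*pi/3)/8)*B = -1/2 + (-sqrt(3)/16)*B.
Answer: -1/2 - sqrt(3)/2*e1 e2


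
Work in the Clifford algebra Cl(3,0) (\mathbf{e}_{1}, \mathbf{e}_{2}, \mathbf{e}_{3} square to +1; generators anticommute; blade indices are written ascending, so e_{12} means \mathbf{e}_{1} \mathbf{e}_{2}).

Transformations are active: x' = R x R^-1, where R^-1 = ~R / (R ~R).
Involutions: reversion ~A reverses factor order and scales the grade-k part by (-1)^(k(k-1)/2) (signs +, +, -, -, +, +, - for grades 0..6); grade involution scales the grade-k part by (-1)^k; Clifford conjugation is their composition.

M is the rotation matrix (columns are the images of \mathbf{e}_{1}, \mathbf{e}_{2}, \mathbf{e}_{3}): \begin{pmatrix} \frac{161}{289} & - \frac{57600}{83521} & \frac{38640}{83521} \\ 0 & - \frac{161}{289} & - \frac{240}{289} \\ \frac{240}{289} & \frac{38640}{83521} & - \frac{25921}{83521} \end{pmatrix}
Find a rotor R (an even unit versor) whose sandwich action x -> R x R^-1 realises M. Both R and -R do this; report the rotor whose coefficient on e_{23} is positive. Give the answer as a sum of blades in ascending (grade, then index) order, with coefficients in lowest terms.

Method: write R = a + b12*e_{12} + b13*e_{13} + b23*e_{23} with a^2 + b12^2 + b13^2 + b23^2 = 1 (so R^-1 = ~R). Expanding the columns R e_j ~R gives tr M = 4a^2 - 1 and, from the antisymmetric part, M21 - M12 = -4a*b12, M13 - M31 = 4a*b13, M32 - M23 = -4a*b23.
Here tr M = -\frac{25921}{83521}, so a^2 = (1 + tr M)/4 = \frac{14400}{83521} and a = ±\frac{120}{289}. Taking a = \frac{120}{289}: M21 - M12 = \frac{57600}{83521}, M13 - M31 = -\frac{30720}{83521}, M32 - M23 = \frac{108000}{83521}, giving b12 = -\frac{120}{289}, b13 = -\frac{64}{289}, b23 = -\frac{225}{289}, i.e. R = \frac{120}{289} - \frac{120}{289} e_{12} - \frac{64}{289} e_{13} - \frac{225}{289} e_{23}.
Its e_{23} coefficient is negative, so report the other preimage -R.
Answer: -\frac{120}{289} + \frac{120}{289} e_{12} + \frac{64}{289} e_{13} + \frac{225}{289} e_{23}. Uniqueness: Spin(3) -> SO(3) maps R and -R to the same rotation of trace -\frac{25921}{83521}; fixing the sign of the e_{23} coefficient removes the ambiguity.


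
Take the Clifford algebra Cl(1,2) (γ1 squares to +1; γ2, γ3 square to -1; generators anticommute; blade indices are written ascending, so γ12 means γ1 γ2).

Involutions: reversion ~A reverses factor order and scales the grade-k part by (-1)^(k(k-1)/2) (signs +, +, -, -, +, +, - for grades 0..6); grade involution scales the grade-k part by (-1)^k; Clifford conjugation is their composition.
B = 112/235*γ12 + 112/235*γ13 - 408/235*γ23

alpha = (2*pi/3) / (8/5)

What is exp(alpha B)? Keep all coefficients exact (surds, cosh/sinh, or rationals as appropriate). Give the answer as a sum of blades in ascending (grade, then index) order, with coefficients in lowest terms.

B^2 term by term: the squares give (112/235)^2*(γ12)^2 + (112/235)^2*(γ13)^2 + (-408/235)^2*(γ23)^2 = 12544/55225*(+1) + 12544/55225*(+1) + 166464/55225*(-1) = -64/25 (each basis 2-blade squares to minus the product of its generators' squares); cross terms between blades sharing an index anticommute and cancel. So B^2 = -64/25.
B^2 = -64/25 — the negative square puts this in the circular regime; l = 8/5, alpha*l = 2*pi/3, so exp(alpha B) = cos(2*pi/3) + (sin(2*pi/3)/(8/5))*B = -1/2 + (5*sqrt(3)/16)*B.
Answer: -1/2 + 7*sqrt(3)/47*γ12 + 7*sqrt(3)/47*γ13 - 51*sqrt(3)/94*γ23


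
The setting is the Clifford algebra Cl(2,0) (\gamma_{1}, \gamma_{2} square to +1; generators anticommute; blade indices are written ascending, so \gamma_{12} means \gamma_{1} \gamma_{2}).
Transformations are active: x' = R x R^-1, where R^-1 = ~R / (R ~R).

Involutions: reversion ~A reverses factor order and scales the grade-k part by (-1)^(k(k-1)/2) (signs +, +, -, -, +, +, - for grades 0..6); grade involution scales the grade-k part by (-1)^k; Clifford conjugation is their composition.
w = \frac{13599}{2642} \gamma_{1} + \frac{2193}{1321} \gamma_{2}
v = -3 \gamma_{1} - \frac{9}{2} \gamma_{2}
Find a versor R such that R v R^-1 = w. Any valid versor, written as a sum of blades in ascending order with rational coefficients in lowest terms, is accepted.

Here q(v) = q(w) = \frac{117}{4}; the classical choice R = v + w = \frac{5673}{2642} \gamma_{1} - \frac{7503}{2642} \gamma_{2} then realises v -> w under the sandwich.
Answer: \frac{5673}{2642} \gamma_{1} - \frac{7503}{2642} \gamma_{2}


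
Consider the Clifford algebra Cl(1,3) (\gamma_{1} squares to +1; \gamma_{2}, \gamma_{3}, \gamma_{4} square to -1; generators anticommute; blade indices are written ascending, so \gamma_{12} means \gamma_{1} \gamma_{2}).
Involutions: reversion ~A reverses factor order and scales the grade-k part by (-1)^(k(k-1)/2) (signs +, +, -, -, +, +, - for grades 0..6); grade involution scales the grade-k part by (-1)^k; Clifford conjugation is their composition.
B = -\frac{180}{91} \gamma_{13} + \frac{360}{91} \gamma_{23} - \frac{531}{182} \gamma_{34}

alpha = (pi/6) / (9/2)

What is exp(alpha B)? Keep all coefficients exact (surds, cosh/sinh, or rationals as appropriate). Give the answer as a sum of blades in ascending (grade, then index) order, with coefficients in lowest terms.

B^2 term by term: the squares give (-\frac{180}{91})^2*(\gamma_{13})^2 + (\frac{360}{91})^2*(\gamma_{23})^2 + (-\frac{531}{182})^2*(\gamma_{34})^2 = \frac{32400}{8281}*(+1) + \frac{129600}{8281}*(-1) + \frac{281961}{33124}*(-1) = -\frac{81}{4} (each basis 2-blade squares to minus the product of its generators' squares); cross terms between blades sharing an index anticommute and cancel. So B^2 = -\frac{81}{4}.
B^2 = -\frac{81}{4} — a negative square means the series sums to a rotation: l = \frac{9}{2}, alpha*l = \frac{\pi}{6}, so exp(alpha B) = cos(\frac{\pi}{6}) + (sin(\frac{\pi}{6})/(\frac{9}{2}))*B = \frac{\sqrt{3}}{2} + (\frac{1}{9})*B.
Answer: \frac{\sqrt{3}}{2} - \frac{20}{91} \gamma_{13} + \frac{40}{91} \gamma_{23} - \frac{59}{182} \gamma_{34}


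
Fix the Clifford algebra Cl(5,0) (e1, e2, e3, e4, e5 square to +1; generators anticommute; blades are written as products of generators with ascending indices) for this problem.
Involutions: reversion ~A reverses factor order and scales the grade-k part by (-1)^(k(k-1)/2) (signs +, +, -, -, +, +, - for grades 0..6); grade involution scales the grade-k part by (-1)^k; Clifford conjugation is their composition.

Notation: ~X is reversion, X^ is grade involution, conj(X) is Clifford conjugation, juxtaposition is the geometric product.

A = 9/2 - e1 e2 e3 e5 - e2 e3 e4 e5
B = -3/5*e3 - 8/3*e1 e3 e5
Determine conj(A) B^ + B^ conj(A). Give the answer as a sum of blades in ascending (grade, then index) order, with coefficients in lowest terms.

first term: -8/3*e2 + 27/10*e3 - 8/3*e1 e2 e4 + 3/5*e1 e2 e5 + 12*e1 e3 e5 - 3/5*e2 e4 e5
second term: 8/3*e2 + 27/10*e3 - 8/3*e1 e2 e4 - 3/5*e1 e2 e5 + 12*e1 e3 e5 + 3/5*e2 e4 e5
Answer: 27/5*e3 - 16/3*e1 e2 e4 + 24*e1 e3 e5


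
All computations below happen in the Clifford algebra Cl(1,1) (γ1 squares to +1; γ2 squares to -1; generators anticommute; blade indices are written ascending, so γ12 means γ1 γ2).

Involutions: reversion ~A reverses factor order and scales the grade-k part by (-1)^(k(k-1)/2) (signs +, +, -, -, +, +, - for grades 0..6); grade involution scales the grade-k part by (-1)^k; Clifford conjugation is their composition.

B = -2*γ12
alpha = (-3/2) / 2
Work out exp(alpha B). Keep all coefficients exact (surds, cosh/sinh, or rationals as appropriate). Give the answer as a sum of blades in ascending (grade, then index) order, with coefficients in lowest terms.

B^2 = (-2)^2*(γ12)^2 = 4*(+1) = 4 (a basis 2-blade squares to minus the product of its generators' squares).
B^2 = 4 — the positive square puts this in the hyperbolic regime; l = 2, alpha*l = -3/2, so exp(alpha B) = cosh(-3/2) + (sinh(-3/2)/2)*B = cosh(3/2) + (-sinh(3/2)/2)*B.
Answer: cosh(3/2) + sinh(3/2)*γ12


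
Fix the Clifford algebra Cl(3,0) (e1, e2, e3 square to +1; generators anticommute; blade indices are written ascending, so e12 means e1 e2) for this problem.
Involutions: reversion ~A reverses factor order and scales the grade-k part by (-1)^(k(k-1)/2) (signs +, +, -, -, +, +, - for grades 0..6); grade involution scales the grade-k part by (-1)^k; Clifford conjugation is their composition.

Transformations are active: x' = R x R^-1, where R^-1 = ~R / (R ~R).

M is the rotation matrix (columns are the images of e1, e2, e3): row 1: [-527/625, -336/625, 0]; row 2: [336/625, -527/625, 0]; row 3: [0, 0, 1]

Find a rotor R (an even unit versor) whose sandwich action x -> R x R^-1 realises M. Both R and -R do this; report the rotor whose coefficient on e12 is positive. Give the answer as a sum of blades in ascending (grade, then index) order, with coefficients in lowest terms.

Method: write R = a + b12*e12 + b13*e13 + b23*e23 with a^2 + b12^2 + b13^2 + b23^2 = 1 (so R^-1 = ~R). Expanding the columns R e_j ~R gives tr M = 4a^2 - 1 and, from the antisymmetric part, M21 - M12 = -4a*b12, M13 - M31 = 4a*b13, M32 - M23 = -4a*b23.
Here tr M = -429/625, so a^2 = (1 + tr M)/4 = 49/625 and a = ±7/25. Taking a = 7/25: M21 - M12 = 672/625, M13 - M31 = 0, M32 - M23 = 0, giving b12 = -24/25, b13 = 0, b23 = 0, i.e. R = 7/25 - 24/25*e12.
Its e12 coefficient is negative, so report the other preimage -R.
Answer: -7/25 + 24/25*e12. Recall the cover is two-to-one: with M of trace -429/625, both preimages act alike, and the stated e12 sign chooses the sheet.


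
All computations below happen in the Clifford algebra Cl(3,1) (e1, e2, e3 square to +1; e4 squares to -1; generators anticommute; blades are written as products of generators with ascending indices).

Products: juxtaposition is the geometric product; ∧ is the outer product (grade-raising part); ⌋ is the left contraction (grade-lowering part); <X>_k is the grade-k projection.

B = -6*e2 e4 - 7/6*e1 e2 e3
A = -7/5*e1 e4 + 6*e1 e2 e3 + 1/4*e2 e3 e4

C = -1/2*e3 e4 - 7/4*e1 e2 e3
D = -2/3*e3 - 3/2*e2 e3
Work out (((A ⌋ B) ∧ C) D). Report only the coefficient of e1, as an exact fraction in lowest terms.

step 1: 7
step 2: -7/2*e3 e4 - 49/4*e1 e2 e3
step 3: -147/8*e1 - 7/3*e4 + 49/6*e1 e2 - 21/4*e2 e4
Answer: -147/8


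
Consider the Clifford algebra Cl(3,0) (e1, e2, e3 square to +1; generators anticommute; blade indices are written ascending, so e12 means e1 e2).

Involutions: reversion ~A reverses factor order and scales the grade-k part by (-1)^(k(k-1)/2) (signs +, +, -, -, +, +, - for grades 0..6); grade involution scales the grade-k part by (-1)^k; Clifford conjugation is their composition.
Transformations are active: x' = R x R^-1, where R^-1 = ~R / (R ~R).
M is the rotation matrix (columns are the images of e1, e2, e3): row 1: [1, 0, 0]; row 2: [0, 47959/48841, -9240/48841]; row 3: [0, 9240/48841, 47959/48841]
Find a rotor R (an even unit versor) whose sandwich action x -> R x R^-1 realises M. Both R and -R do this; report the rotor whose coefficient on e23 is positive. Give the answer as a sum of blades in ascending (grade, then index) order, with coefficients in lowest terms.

Method: write R = a + b12*e12 + b13*e13 + b23*e23 with a^2 + b12^2 + b13^2 + b23^2 = 1 (so R^-1 = ~R). Expanding the columns R e_j ~R gives tr M = 4a^2 - 1 and, from the antisymmetric part, M21 - M12 = -4a*b12, M13 - M31 = 4a*b13, M32 - M23 = -4a*b23.
Here tr M = 144759/48841, so a^2 = (1 + tr M)/4 = 48400/48841 and a = ±220/221. Taking a = 220/221: M21 - M12 = 0, M13 - M31 = 0, M32 - M23 = 18480/48841, giving b12 = 0, b13 = 0, b23 = -21/221, i.e. R = 220/221 - 21/221*e23.
Its e23 coefficient is negative, so report the other preimage -R.
Answer: -220/221 + 21/221*e23. Key observation: the double cover Spin(3) -> SO(3) sends R and -R to the same matrix (trace 144759/48841 here), so the stated sign of the e23 coefficient is what selects one sheet.


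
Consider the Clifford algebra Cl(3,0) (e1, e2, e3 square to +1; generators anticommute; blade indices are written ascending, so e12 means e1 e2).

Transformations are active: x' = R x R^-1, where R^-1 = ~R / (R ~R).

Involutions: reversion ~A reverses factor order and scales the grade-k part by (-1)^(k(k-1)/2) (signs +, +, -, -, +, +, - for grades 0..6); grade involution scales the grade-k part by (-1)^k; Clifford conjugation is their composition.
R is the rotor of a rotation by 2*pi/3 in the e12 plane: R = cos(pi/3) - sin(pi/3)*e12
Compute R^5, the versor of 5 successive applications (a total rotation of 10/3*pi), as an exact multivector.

Because a rotor carries half the rotation angle, composing 5 copies of this e12-plane rotor multiplies the phase: 5*(pi/3) = 5*pi/3, hence R^5 = cos(5*pi/3) - sin(5*pi/3)*e12.
cos(5*pi/3) = 1/2 and sin(5*pi/3) = -sqrt(3)/2, so R^5 = 1/2 + sqrt(3)/2*e12. The net rotation is 4/3*pi (after discarding 1 full turn, each of which contributes a factor -1 to the rotor); the rotor keeps the half-angle phase exactly.
Answer: 1/2 + sqrt(3)/2*e12


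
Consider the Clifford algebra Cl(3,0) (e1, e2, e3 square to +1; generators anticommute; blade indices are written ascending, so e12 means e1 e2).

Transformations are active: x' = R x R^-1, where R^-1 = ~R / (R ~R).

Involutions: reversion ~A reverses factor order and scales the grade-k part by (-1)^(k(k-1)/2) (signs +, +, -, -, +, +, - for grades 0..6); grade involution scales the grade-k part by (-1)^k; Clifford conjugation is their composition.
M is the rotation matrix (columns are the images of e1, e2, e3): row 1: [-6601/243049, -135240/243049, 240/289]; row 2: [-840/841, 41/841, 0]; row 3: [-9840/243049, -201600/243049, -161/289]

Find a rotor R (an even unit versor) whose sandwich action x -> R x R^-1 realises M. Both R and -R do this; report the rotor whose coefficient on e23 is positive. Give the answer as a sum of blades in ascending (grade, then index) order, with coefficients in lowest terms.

Method: write R = a + b12*e12 + b13*e13 + b23*e23 with a^2 + b12^2 + b13^2 + b23^2 = 1 (so R^-1 = ~R). Expanding the columns R e_j ~R gives tr M = 4a^2 - 1 and, from the antisymmetric part, M21 - M12 = -4a*b12, M13 - M31 = 4a*b13, M32 - M23 = -4a*b23.
Here tr M = -130153/243049, so a^2 = (1 + tr M)/4 = 28224/243049 and a = ±168/493. Taking a = 168/493: M21 - M12 = -107520/243049, M13 - M31 = 211680/243049, M32 - M23 = -201600/243049, giving b12 = 160/493, b13 = 315/493, b23 = 300/493, i.e. R = 168/493 + 160/493*e12 + 315/493*e13 + 300/493*e23.
Its e23 coefficient is already positive.
Answer: 168/493 + 160/493*e12 + 315/493*e13 + 300/493*e23. Key observation: the double cover Spin(3) -> SO(3) sends R and -R to the same matrix (trace -130153/243049 here), so the stated sign of the e23 coefficient is what selects one sheet.
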